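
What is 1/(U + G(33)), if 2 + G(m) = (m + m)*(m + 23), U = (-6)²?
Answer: 1/3730 ≈ 0.00026810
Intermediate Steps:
U = 36
G(m) = -2 + 2*m*(23 + m) (G(m) = -2 + (m + m)*(m + 23) = -2 + (2*m)*(23 + m) = -2 + 2*m*(23 + m))
1/(U + G(33)) = 1/(36 + (-2 + 2*33² + 46*33)) = 1/(36 + (-2 + 2*1089 + 1518)) = 1/(36 + (-2 + 2178 + 1518)) = 1/(36 + 3694) = 1/3730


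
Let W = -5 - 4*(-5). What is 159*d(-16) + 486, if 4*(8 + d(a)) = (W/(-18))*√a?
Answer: -786 - 265*I/2 ≈ -786.0 - 132.5*I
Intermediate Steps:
W = 15 (W = -5 + 20 = 15)
d(a) = -8 - 5*√a/24 (d(a) = -8 + ((15/(-18))*√a)/4 = -8 + ((15*(-1/18))*√a)/4 = -8 + (-5*√a/6)/4 = -8 - 5*√a/24)
159*d(-16) + 486 = 159*(-8 - 5*I/6) + 486 = (-1272 - 265*I/2) + 486 = -786 - 265*I/2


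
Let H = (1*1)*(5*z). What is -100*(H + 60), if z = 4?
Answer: -8000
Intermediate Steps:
H = 20 (H = (1*1)*(5*4) = 1*20 = 20)
-100*(H + 60) = -100*(20 + 60) = -100*80 = -8000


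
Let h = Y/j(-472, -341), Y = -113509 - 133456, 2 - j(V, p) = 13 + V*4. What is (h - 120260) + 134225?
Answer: 25965340/1877 ≈ 13833.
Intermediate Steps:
j(V, p) = -11 - 4*V (j(V, p) = 2 - (13 + V*4) = 2 - (13 + 4*V) = 2 + (-13 - 4*V) = -11 - 4*V)
Y = -246965
h = -246965/1877 (h = -246965/(-11 - 4*(-472)) = -246965/(-11 + 1888) = -246965/1877 ≈ -131.57)
(h - 120260) + 134225 = (-246965/1877 - 120260) + 134225 = -225974985/1877 + 134225 = 25965340/1877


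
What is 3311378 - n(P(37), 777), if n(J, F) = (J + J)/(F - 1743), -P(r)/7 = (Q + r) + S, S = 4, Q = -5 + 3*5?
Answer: 76161677/23 ≈ 3.3114e+6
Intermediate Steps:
Q = 10 (Q = -5 + 15 = 10)
P(r) = -98 - 7*r (P(r) = -7*((10 + r) + 4) = -7*(14 + r) = -98 - 7*r)
n(J, F) = 2*J/(-1743 + F) (n(J, F) = (2*J)/(-1743 + F) = 2*J/(-1743 + F))
3311378 - n(P(37), 777) = 3311378 - 2*(-98 - 7*37)/(-1743 + 777) = 3311378 - 2*(-98 - 259)/(-966) = 3311378 - 2*(-357)*(-1)/966 = 3311378 - 1*17/23 = 3311378 - 17/23 = 76161677/23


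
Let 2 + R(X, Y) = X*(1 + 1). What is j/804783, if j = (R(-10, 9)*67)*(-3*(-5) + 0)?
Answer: -7370/268261 ≈ -0.027473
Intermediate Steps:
R(X, Y) = -2 + 2*X (R(X, Y) = -2 + X*(1 + 1) = -2 + X*2 = -2 + 2*X)
j = -22110 (j = ((-2 + 2*(-10))*67)*(-3*(-5) + 0) = ((-2 - 20)*67)*(15 + 0) = -22*67*15 = -1474*15 = -22110)
j/804783 = -22110/804783 = -22110*1/804783 = -7370/268261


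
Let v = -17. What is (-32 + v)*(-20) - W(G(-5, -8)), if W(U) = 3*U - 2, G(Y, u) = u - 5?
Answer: 1021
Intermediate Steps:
G(Y, u) = -5 + u
W(U) = -2 + 3*U
(-32 + v)*(-20) - W(G(-5, -8)) = (-32 - 17)*(-20) - (-2 + 3*(-5 - 8)) = -49*(-20) - (-2 + 3*(-13)) = 980 - (-2 - 39) = 980 - 1*(-41) = 980 + 41 = 1021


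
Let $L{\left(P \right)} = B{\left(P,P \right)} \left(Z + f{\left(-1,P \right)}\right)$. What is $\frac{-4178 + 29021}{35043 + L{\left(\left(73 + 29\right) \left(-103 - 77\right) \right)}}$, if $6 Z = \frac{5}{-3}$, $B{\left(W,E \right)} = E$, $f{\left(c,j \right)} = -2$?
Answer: $\frac{8281}{25621} \approx 0.32321$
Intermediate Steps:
$Z = - \frac{5}{18}$ ($Z = \frac{5 \frac{1}{-3}}{6} = \frac{5 \left(- \frac{1}{3}\right)}{6} = \frac{1}{6} \left(- \frac{5}{3}\right) = - \frac{5}{18} \approx -0.27778$)
$L{\left(P \right)} = - \frac{41 P}{18}$ ($L{\left(P \right)} = P \left(- \frac{5}{18} - 2\right) = P \left(- \frac{41}{18}\right) = - \frac{41 P}{18}$)
$\frac{-4178 + 29021}{35043 + L{\left(\left(73 + 29\right) \left(-103 - 77\right) \right)}} = \frac{-4178 + 29021}{35043 - \frac{41 \left(73 + 29\right) \left(-103 - 77\right)}{18}} = \frac{24843}{35043 - \frac{41 \cdot 102 \left(-180\right)}{18}} = \frac{24843}{35043 - -41820} = \frac{24843}{35043 + 41820} = \frac{24843}{76863} = 24843 \cdot \frac{1}{76863} = \frac{8281}{25621}$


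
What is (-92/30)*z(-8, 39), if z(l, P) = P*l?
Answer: 4784/5 ≈ 956.80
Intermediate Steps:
(-92/30)*z(-8, 39) = (-92/30)*(39*(-8)) = -92*1/30*(-312) = -46/15*(-312) = 4784/5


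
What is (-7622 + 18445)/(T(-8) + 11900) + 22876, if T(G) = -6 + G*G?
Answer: 273562031/11958 ≈ 22877.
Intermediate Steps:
T(G) = -6 + G**2
(-7622 + 18445)/(T(-8) + 11900) + 22876 = (-7622 + 18445)/((-6 + (-8)**2) + 11900) + 22876 = 10823/((-6 + 64) + 11900) + 22876 = 10823/(58 + 11900) + 22876 = 10823/11958 + 22876 = 273562031/11958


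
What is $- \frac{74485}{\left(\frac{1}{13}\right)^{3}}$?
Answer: $-163643545$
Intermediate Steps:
$- \frac{74485}{\left(\frac{1}{13}\right)^{3}} = - 74485 \frac{1}{\frac{1}{2197}} = \left(-74485\right) 2197 = -163643545$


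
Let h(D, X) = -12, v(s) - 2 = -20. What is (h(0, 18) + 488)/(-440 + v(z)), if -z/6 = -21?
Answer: -238/229 ≈ -1.0393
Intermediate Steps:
z = 126 (z = -6*(-21) = 126)
v(s) = -18 (v(s) = 2 - 20 = -18)
(h(0, 18) + 488)/(-440 + v(z)) = (-12 + 488)/(-440 - 18) = 476/(-458) = 476*(-1/458) = -238/229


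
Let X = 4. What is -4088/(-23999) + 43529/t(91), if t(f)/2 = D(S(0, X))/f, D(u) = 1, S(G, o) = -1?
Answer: 95063383037/47998 ≈ 1.9806e+6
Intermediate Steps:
t(f) = 2/f (t(f) = 2*(1/f) = 2/f)
-4088/(-23999) + 43529/t(91) = -4088/(-23999) + 43529/((2/91)) = -4088*(-1/23999) + 43529/((2*(1/91))) = 4088/23999 + 43529/(2/91) = 4088/23999 + 43529*(91/2) = 4088/23999 + 3961139/2 = 95063383037/47998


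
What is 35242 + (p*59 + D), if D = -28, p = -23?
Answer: 33857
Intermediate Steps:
35242 + (p*59 + D) = 35242 + (-23*59 - 28) = 35242 + (-1357 - 28) = 35242 - 1385 = 33857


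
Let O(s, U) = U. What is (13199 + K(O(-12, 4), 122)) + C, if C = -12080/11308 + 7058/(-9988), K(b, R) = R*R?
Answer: 36041072981/1283458 ≈ 28081.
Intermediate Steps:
K(b, R) = R²
C = -2278033/1283458 (C = -12080*1/11308 + 7058*(-1/9988) = -3020/2827 - 3529/4994 = -2278033/1283458 ≈ -1.7749)
(13199 + K(O(-12, 4), 122)) + C = (13199 + 122²) - 2278033/1283458 = (13199 + 14884) - 2278033/1283458 = 28083 - 2278033/1283458 = 36041072981/1283458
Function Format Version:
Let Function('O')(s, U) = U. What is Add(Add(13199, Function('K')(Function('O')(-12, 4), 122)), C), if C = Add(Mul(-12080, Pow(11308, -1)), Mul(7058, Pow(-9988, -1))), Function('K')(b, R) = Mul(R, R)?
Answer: Rational(36041072981, 1283458) ≈ 28081.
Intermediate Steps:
Function('K')(b, R) = Pow(R, 2)
C = Rational(-2278033, 1283458) (C = Add(Mul(-12080, Rational(1, 11308)), Mul(7058, Rational(-1, 9988))) = Add(Rational(-3020, 2827), Rational(-3529, 4994)) = Rational(-2278033, 1283458) ≈ -1.7749)
Add(Add(13199, Function('K')(Function('O')(-12, 4), 122)), C) = Add(Add(13199, Pow(122, 2)), Rational(-2278033, 1283458)) = Add(Add(13199, 14884), Rational(-2278033, 1283458)) = Add(28083, Rational(-2278033, 1283458)) = Rational(36041072981, 1283458)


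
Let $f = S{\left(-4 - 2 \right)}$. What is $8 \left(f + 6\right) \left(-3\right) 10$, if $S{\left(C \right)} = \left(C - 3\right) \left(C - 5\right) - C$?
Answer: $-26640$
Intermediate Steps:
$S{\left(C \right)} = - C + \left(-5 + C\right) \left(-3 + C\right)$ ($S{\left(C \right)} = \left(-3 + C\right) \left(-5 + C\right) - C = \left(-5 + C\right) \left(-3 + C\right) - C = - C + \left(-5 + C\right) \left(-3 + C\right)$)
$f = 105$ ($f = 15 + \left(-4 - 2\right)^{2} - 9 \left(-4 - 2\right) = 15 + \left(-6\right)^{2} - -54 = 15 + 36 + 54 = 105$)
$8 \left(f + 6\right) \left(-3\right) 10 = 8 \left(105 + 6\right) \left(-3\right) 10 = 8 \cdot 111 \left(-3\right) 10 = 8 \left(-333\right) 10 = \left(-2664\right) 10 = -26640$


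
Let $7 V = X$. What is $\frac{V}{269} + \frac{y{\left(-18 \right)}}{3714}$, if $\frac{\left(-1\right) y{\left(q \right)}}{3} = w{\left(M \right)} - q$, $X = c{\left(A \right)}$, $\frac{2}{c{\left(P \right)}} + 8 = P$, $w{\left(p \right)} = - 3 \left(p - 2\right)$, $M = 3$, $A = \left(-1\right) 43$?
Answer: $- \frac{1442971}{118888854} \approx -0.012137$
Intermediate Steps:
$A = -43$
$w{\left(p \right)} = 6 - 3 p$ ($w{\left(p \right)} = - 3 \left(-2 + p\right) = 6 - 3 p$)
$c{\left(P \right)} = \frac{2}{-8 + P}$
$X = - \frac{2}{51}$ ($X = \frac{2}{-8 - 43} = \frac{2}{-51} = 2 \left(- \frac{1}{51}\right) = - \frac{2}{51} \approx -0.039216$)
$V = - \frac{2}{357}$ ($V = \frac{1}{7} \left(- \frac{2}{51}\right) = - \frac{2}{357} \approx -0.0056022$)
$y{\left(q \right)} = 9 + 3 q$ ($y{\left(q \right)} = - 3 \left(\left(6 - 9\right) - q\right) = - 3 \left(-3 - q\right) = 9 + 3 q$)
$\frac{V}{269} + \frac{y{\left(-18 \right)}}{3714} = - \frac{2}{357 \cdot 269} + \frac{9 + 3 \left(-18\right)}{3714} = \left(- \frac{2}{357}\right) \frac{1}{269} + \left(9 - 54\right) \frac{1}{3714} = - \frac{2}{96033} - \frac{15}{1238} = - \frac{1442971}{118888854}$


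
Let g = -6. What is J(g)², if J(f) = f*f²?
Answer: 46656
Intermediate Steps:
J(f) = f³
J(g)² = ((-6)³)² = (-216)² = 46656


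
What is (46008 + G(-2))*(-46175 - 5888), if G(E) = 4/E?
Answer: -2395210378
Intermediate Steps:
(46008 + G(-2))*(-46175 - 5888) = (46008 + 4/(-2))*(-46175 - 5888) = (46008 + 4*(-½))*(-52063) = (46008 - 2)*(-52063) = 46006*(-52063) = -2395210378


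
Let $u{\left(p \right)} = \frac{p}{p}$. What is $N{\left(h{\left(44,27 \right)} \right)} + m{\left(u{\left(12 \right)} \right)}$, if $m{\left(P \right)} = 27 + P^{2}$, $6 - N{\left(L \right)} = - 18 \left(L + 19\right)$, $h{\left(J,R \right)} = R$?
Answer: $862$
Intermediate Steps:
$N{\left(L \right)} = 348 + 18 L$ ($N{\left(L \right)} = 6 - - 18 \left(L + 19\right) = 6 - - 18 \left(19 + L\right) = 6 - \left(-342 - 18 L\right) = 6 + \left(342 + 18 L\right) = 348 + 18 L$)
$u{\left(p \right)} = 1$
$N{\left(h{\left(44,27 \right)} \right)} + m{\left(u{\left(12 \right)} \right)} = \left(348 + 18 \cdot 27\right) + \left(27 + 1^{2}\right) = \left(348 + 486\right) + \left(27 + 1\right) = 834 + 28 = 862$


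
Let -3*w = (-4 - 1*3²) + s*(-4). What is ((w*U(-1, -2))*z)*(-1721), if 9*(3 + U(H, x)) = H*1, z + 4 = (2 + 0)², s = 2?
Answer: 0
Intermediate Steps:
z = 0 (z = -4 + (2 + 0)² = -4 + 2² = -4 + 4 = 0)
U(H, x) = -3 + H/9 (U(H, x) = -3 + (H*1)/9 = -3 + H/9)
w = 7 (w = -((-4 - 1*3²) + 2*(-4))/3 = -((-4 - 1*9) - 8)/3 = -((-4 - 9) - 8)/3 = -(-13 - 8)/3 = -⅓*(-21) = 7)
((w*U(-1, -2))*z)*(-1721) = ((7*(-3 + (⅑)*(-1)))*0)*(-1721) = ((7*(-3 - ⅑))*0)*(-1721) = ((7*(-28/9))*0)*(-1721) = -196/9*0*(-1721) = 0*(-1721) = 0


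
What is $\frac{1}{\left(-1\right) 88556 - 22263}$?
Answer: $- \frac{1}{110819} \approx -9.0237 \cdot 10^{-6}$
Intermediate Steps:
$\frac{1}{\left(-1\right) 88556 - 22263} = \frac{1}{-88556 - 22263} = \frac{1}{-110819} = - \frac{1}{110819}$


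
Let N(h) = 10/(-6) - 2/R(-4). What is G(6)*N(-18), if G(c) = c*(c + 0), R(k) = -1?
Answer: 12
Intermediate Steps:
G(c) = c² (G(c) = c*c = c²)
N(h) = ⅓ (N(h) = 10/(-6) - 2/(-1) = 10*(-⅙) - 2*(-1) = -5/3 + 2 = ⅓)
G(6)*N(-18) = 6²*(⅓) = 36*(⅓) = 12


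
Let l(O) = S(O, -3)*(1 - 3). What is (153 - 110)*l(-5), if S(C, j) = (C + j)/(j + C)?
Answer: -86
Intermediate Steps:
S(C, j) = 1 (S(C, j) = (C + j)/(C + j) = 1)
l(O) = -2 (l(O) = 1*(1 - 3) = 1*(-2) = -2)
(153 - 110)*l(-5) = (153 - 110)*(-2) = 43*(-2) = -86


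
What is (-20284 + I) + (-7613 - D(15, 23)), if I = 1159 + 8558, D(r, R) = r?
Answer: -18195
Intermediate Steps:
I = 9717
(-20284 + I) + (-7613 - D(15, 23)) = (-20284 + 9717) + (-7613 - 1*15) = -10567 + (-7613 - 15) = -10567 - 7628 = -18195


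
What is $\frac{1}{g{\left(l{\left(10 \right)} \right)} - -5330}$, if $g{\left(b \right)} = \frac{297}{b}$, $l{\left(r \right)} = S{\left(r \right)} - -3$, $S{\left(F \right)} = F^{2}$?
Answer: $\frac{103}{549287} \approx 0.00018752$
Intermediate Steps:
$l{\left(r \right)} = 3 + r^{2}$ ($l{\left(r \right)} = r^{2} - -3 = r^{2} + 3 = 3 + r^{2}$)
$\frac{1}{g{\left(l{\left(10 \right)} \right)} - -5330} = \frac{1}{\frac{297}{3 + 10^{2}} - -5330} = \frac{1}{\frac{297}{3 + 100} + \left(-18008 + 23338\right)} = \frac{1}{\frac{297}{103} + 5330} = \frac{1}{\frac{549287}{103}} = \frac{103}{549287}$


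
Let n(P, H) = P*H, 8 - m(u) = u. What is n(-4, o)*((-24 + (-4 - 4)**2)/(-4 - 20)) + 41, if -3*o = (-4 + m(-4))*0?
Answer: 41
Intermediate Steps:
m(u) = 8 - u
o = 0 (o = -(-4 + (8 - 1*(-4)))*0/3 = -(-4 + (8 + 4))*0/3 = -(-4 + 12)*0/3 = -8*0/3 = -1/3*0 = 0)
n(P, H) = H*P
n(-4, o)*((-24 + (-4 - 4)**2)/(-4 - 20)) + 41 = (0*(-4))*((-24 + (-4 - 4)**2)/(-4 - 20)) + 41 = 0*((-24 + (-8)**2)/(-24)) + 41 = 0*((-24 + 64)*(-1/24)) + 41 = 0*(40*(-1/24)) + 41 = 0*(-5/3) + 41 = 0 + 41 = 41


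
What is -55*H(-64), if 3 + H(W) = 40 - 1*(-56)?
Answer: -5115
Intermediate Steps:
H(W) = 93 (H(W) = -3 + (40 - 1*(-56)) = -3 + (40 + 56) = -3 + 96 = 93)
-55*H(-64) = -55*93 = -5115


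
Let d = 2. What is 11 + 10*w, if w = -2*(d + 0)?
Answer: -29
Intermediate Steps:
w = -4 (w = -2*(2 + 0) = -2*2 = -4)
11 + 10*w = 11 + 10*(-4) = 11 - 40 = -29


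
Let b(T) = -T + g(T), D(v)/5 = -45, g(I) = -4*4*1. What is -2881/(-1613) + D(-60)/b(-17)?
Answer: -360044/1613 ≈ -223.21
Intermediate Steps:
g(I) = -16 (g(I) = -16*1 = -16)
D(v) = -225 (D(v) = 5*(-45) = -225)
b(T) = -16 - T (b(T) = -T - 16 = -16 - T)
-2881/(-1613) + D(-60)/b(-17) = -2881/(-1613) - 225/(-16 - 1*(-17)) = -2881*(-1/1613) - 225/(-16 + 17) = 2881/1613 - 225/1 = 2881/1613 - 225*1 = 2881/1613 - 225 = -360044/1613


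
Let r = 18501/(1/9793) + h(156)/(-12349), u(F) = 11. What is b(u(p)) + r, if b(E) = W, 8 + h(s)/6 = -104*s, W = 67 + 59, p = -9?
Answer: 2237397091623/12349 ≈ 1.8118e+8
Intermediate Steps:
W = 126
h(s) = -48 - 624*s (h(s) = -48 + 6*(-104*s) = -48 - 624*s)
b(E) = 126
r = 2237395535649/12349 (r = 18501/(1/9793) + (-48 - 624*156)/(-12349) = 18501/(1/9793) + (-48 - 97344)*(-1/12349) = 18501*9793 - 97392*(-1/12349) = 181180293 + 97392/12349 = 2237395535649/12349 ≈ 1.8118e+8)
b(u(p)) + r = 126 + 2237395535649/12349 = 2237397091623/12349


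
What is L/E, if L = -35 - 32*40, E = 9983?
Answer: -1315/9983 ≈ -0.13172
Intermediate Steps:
L = -1315 (L = -35 - 1280 = -1315)
L/E = -1315/9983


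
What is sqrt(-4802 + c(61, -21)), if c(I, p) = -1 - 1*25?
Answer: 2*I*sqrt(1207) ≈ 69.484*I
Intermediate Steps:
c(I, p) = -26 (c(I, p) = -1 - 25 = -26)
sqrt(-4802 + c(61, -21)) = sqrt(-4802 - 26) = sqrt(-4828) = 2*I*sqrt(1207)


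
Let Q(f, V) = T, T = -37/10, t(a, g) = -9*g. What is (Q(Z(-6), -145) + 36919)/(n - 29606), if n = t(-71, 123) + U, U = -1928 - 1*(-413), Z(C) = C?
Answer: -369153/322280 ≈ -1.1454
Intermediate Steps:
U = -1515 (U = -1928 + 413 = -1515)
T = -37/10 (T = -37*⅒ = -37/10 ≈ -3.7000)
n = -2622 (n = -9*123 - 1515 = -1107 - 1515 = -2622)
Q(f, V) = -37/10
(Q(Z(-6), -145) + 36919)/(n - 29606) = (-37/10 + 36919)/(-2622 - 29606) = (369153/10)/(-32228) = (369153/10)*(-1/32228) = -369153/322280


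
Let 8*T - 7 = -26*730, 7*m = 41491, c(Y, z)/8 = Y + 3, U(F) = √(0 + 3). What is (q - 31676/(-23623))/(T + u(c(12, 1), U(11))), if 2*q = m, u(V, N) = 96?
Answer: -3922341428/3010397005 ≈ -1.3029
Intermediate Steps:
U(F) = √3
c(Y, z) = 24 + 8*Y (c(Y, z) = 8*(Y + 3) = 8*(3 + Y) = 24 + 8*Y)
m = 41491/7 (m = (⅐)*41491 = 41491/7 ≈ 5927.3)
q = 41491/14 (q = (½)*(41491/7) = 41491/14 ≈ 2963.6)
T = -18973/8 (T = 7/8 + (-26*730)/8 = 7/8 + (⅛)*(-18980) = 7/8 - 4745/2 = -18973/8 ≈ -2371.6)
(q - 31676/(-23623))/(T + u(c(12, 1), U(11))) = (41491/14 - 31676/(-23623))/(-18973/8 + 96) = (41491/14 - 31676*(-1/23623))/(-18205/8) = (41491/14 + 31676/23623)*(-8/18205) = (980585357/330722)*(-8/18205) = -3922341428/3010397005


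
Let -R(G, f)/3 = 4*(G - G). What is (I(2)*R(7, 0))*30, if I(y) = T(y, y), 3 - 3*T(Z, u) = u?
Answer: 0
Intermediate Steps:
T(Z, u) = 1 - u/3
R(G, f) = 0 (R(G, f) = -12*(G - G) = -12*0 = -3*0 = 0)
I(y) = 1 - y/3
(I(2)*R(7, 0))*30 = ((1 - ⅓*2)*0)*30 = ((1 - ⅔)*0)*30 = ((⅓)*0)*30 = 0*30 = 0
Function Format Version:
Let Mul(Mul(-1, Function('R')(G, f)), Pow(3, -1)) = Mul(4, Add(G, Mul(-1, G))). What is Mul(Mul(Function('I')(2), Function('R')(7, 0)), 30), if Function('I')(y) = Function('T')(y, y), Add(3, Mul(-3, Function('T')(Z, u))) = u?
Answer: 0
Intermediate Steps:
Function('T')(Z, u) = Add(1, Mul(Rational(-1, 3), u))
Function('R')(G, f) = 0 (Function('R')(G, f) = Mul(-3, Mul(4, Add(G, Mul(-1, G)))) = Mul(-3, Mul(4, 0)) = Mul(-3, 0) = 0)
Function('I')(y) = Add(1, Mul(Rational(-1, 3), y))
Mul(Mul(Function('I')(2), Function('R')(7, 0)), 30) = Mul(Mul(Add(1, Mul(Rational(-1, 3), 2)), 0), 30) = Mul(Mul(Add(1, Rational(-2, 3)), 0), 30) = Mul(Mul(Rational(1, 3), 0), 30) = Mul(0, 30) = 0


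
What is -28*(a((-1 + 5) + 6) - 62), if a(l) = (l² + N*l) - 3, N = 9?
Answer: -3500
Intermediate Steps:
a(l) = -3 + l² + 9*l (a(l) = (l² + 9*l) - 3 = -3 + l² + 9*l)
-28*(a((-1 + 5) + 6) - 62) = -28*((-3 + ((-1 + 5) + 6)² + 9*((-1 + 5) + 6)) - 62) = -28*((-3 + (4 + 6)² + 9*(4 + 6)) - 62) = -28*((-3 + 10² + 9*10) - 62) = -28*((-3 + 100 + 90) - 62) = -28*(187 - 62) = -28*125 = -3500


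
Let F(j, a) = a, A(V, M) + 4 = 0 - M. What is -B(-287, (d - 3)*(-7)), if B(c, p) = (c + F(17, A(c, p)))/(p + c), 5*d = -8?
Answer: -808/637 ≈ -1.2684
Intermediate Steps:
A(V, M) = -4 - M (A(V, M) = -4 + (0 - M) = -4 - M)
d = -8/5 (d = (⅕)*(-8) = -8/5 ≈ -1.6000)
B(c, p) = (-4 + c - p)/(c + p) (B(c, p) = (c + (-4 - p))/(p + c) = (-4 + c - p)/(c + p))
-B(-287, (d - 3)*(-7)) = -(-4 - 287 - (-8/5 - 3)*(-7))/(-287 + (-8/5 - 3)*(-7)) = -(-4 - 287 - (-23)*(-7)/5)/(-287 - 23/5*(-7)) = -(-4 - 287 - 1*161/5)/(-287 + 161/5) = -(-4 - 287 - 161/5)/(-1274/5) = -(-5)*(-1616)/(1274*5) = -1*808/637 = -808/637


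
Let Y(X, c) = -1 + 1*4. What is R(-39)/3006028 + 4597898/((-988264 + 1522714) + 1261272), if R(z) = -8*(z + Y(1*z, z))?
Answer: 1727740912135/674748826527 ≈ 2.5606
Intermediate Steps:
Y(X, c) = 3 (Y(X, c) = -1 + 4 = 3)
R(z) = -24 - 8*z (R(z) = -8*(z + 3) = -8*(3 + z) = -24 - 8*z)
R(-39)/3006028 + 4597898/((-988264 + 1522714) + 1261272) = (-24 - 8*(-39))/3006028 + 4597898/((-988264 + 1522714) + 1261272) = (-24 + 312)*(1/3006028) + 4597898/(534450 + 1261272) = 288*(1/3006028) + 4597898/1795722 = 72/751507 + 4597898*(1/1795722) = 72/751507 + 2298949/897861 = 1727740912135/674748826527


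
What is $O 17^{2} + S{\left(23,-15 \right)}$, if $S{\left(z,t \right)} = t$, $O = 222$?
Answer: $64143$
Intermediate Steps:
$O 17^{2} + S{\left(23,-15 \right)} = 222 \cdot 17^{2} - 15 = 222 \cdot 289 - 15 = 64158 - 15 = 64143$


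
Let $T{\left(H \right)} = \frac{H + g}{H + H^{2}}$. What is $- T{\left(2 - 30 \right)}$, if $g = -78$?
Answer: $\frac{53}{378} \approx 0.14021$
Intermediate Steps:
$T{\left(H \right)} = \frac{-78 + H}{H + H^{2}}$ ($T{\left(H \right)} = \frac{H - 78}{H + H^{2}} = \frac{-78 + H}{H + H^{2}}$)
$- T{\left(2 - 30 \right)} = - \frac{-78 + \left(2 - 30\right)}{\left(2 - 30\right) \left(1 + \left(2 - 30\right)\right)} = - \frac{-78 - 28}{\left(-28\right) \left(1 - 28\right)} = - \frac{\left(-1\right) \left(-106\right)}{28 \left(-27\right)} = - \frac{\left(-1\right) \left(-1\right) \left(-106\right)}{28 \cdot 27} = \left(-1\right) \left(- \frac{53}{378}\right) = \frac{53}{378}$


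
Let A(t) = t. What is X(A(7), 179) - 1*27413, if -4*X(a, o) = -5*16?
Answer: -27393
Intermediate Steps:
X(a, o) = 20 (X(a, o) = -(-5)*16/4 = -1/4*(-80) = 20)
X(A(7), 179) - 1*27413 = 20 - 1*27413 = 20 - 27413 = -27393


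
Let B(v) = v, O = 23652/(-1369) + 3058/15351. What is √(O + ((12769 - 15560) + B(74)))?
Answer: I*√882038687856123/567987 ≈ 52.288*I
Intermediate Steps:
O = -358895450/21015519 (O = 23652*(-1/1369) + 3058*(1/15351) = -23652/1369 + 3058/15351 = -358895450/21015519 ≈ -17.078)
√(O + ((12769 - 15560) + B(74))) = √(-358895450/21015519 + ((12769 - 15560) + 74)) = √(-358895450/21015519 + (-2791 + 74)) = √(-358895450/21015519 - 2717) = √(-57458060573/21015519) = I*√882038687856123/567987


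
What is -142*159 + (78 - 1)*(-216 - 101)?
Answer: -46987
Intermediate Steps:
-142*159 + (78 - 1)*(-216 - 101) = -22578 + 77*(-317) = -22578 - 24409 = -46987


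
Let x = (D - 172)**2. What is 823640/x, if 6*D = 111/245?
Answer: 197755964000/7096883049 ≈ 27.865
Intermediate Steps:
D = 37/490 (D = (111/245)/6 = (111*(1/245))/6 = (1/6)*(111/245) = 37/490 ≈ 0.075510)
x = 7096883049/240100 (x = (37/490 - 172)**2 = (-84243/490)**2 = 7096883049/240100 ≈ 29558.)
823640/x = 823640/(7096883049/240100) = 823640*(240100/7096883049) = 197755964000/7096883049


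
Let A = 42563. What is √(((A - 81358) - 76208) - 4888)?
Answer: I*√119891 ≈ 346.25*I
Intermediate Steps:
√(((A - 81358) - 76208) - 4888) = √(((42563 - 81358) - 76208) - 4888) = √((-38795 - 76208) - 4888) = √(-115003 - 4888) = √(-119891) = I*√119891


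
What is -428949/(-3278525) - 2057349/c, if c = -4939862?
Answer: 8864018995263/16195461063550 ≈ 0.54731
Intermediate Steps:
-428949/(-3278525) - 2057349/c = -428949/(-3278525) - 2057349/(-4939862) = -428949*(-1/3278525) - 2057349*(-1/4939862) = 428949/3278525 + 2057349/4939862 = 8864018995263/16195461063550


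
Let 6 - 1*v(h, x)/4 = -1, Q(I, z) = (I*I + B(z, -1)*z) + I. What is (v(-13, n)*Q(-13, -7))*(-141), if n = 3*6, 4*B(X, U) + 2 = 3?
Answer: -608979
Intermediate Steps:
B(X, U) = 1/4 (B(X, U) = -1/2 + (1/4)*3 = -1/2 + 3/4 = 1/4)
n = 18
Q(I, z) = I + I**2 + z/4 (Q(I, z) = (I*I + z/4) + I = (I**2 + z/4) + I = I + I**2 + z/4)
v(h, x) = 28 (v(h, x) = 24 - 4*(-1) = 24 + 4 = 28)
(v(-13, n)*Q(-13, -7))*(-141) = (28*(-13 + (-13)**2 + (1/4)*(-7)))*(-141) = (28*(-13 + 169 - 7/4))*(-141) = (28*(617/4))*(-141) = 4319*(-141) = -608979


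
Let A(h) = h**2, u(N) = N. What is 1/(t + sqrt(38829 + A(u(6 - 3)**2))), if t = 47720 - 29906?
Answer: 2969/52883281 - sqrt(38910)/317299686 ≈ 5.5521e-5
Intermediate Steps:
t = 17814
1/(t + sqrt(38829 + A(u(6 - 3)**2))) = 1/(17814 + sqrt(38829 + ((6 - 3)**2)**2)) = 1/(17814 + sqrt(38829 + (3**2)**2)) = 1/(17814 + sqrt(38829 + 9**2)) = 1/(17814 + sqrt(38829 + 81)) = 1/(17814 + sqrt(38910))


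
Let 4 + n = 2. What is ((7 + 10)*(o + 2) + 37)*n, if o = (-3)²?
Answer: -448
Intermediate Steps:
n = -2 (n = -4 + 2 = -2)
o = 9
((7 + 10)*(o + 2) + 37)*n = ((7 + 10)*(9 + 2) + 37)*(-2) = (17*11 + 37)*(-2) = (187 + 37)*(-2) = 224*(-2) = -448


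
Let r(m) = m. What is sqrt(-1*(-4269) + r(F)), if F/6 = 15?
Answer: sqrt(4359) ≈ 66.023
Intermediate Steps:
F = 90 (F = 6*15 = 90)
sqrt(-1*(-4269) + r(F)) = sqrt(-1*(-4269) + 90) = sqrt(4269 + 90) = sqrt(4359)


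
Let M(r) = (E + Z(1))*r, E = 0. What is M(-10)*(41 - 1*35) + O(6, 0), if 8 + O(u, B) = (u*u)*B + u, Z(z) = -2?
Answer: 118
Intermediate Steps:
O(u, B) = -8 + u + B*u² (O(u, B) = -8 + ((u*u)*B + u) = -8 + (u²*B + u) = -8 + (B*u² + u) = -8 + (u + B*u²) = -8 + u + B*u²)
M(r) = -2*r (M(r) = (0 - 2)*r = -2*r)
M(-10)*(41 - 1*35) + O(6, 0) = (-2*(-10))*(41 - 1*35) + (-8 + 6 + 0*6²) = 20*(41 - 35) + (-8 + 6 + 0*36) = 20*6 + (-8 + 6 + 0) = 120 - 2 = 118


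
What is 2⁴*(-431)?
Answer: -6896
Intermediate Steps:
2⁴*(-431) = 16*(-431) = -6896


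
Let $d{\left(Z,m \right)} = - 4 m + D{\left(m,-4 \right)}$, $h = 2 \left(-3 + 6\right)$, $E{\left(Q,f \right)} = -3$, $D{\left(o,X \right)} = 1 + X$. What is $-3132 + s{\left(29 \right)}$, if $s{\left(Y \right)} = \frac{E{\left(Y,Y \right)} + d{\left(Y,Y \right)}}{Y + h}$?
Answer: $- \frac{109742}{35} \approx -3135.5$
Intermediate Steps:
$h = 6$ ($h = 2 \cdot 3 = 6$)
$d{\left(Z,m \right)} = -3 - 4 m$ ($d{\left(Z,m \right)} = - 4 m + \left(1 - 4\right) = - 4 m - 3 = -3 - 4 m$)
$s{\left(Y \right)} = \frac{-6 - 4 Y}{6 + Y}$ ($s{\left(Y \right)} = \frac{-3 - \left(3 + 4 Y\right)}{Y + 6} = \frac{-6 - 4 Y}{6 + Y}$)
$-3132 + s{\left(29 \right)} = -3132 + \frac{2 \left(-3 - 58\right)}{6 + 29} = -3132 + \frac{2 \left(-3 - 58\right)}{35} = -3132 + 2 \cdot \frac{1}{35} \left(-61\right) = -3132 - \frac{122}{35} = - \frac{109742}{35}$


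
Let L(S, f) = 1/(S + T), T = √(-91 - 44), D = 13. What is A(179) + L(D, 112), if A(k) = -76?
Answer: 3*(-76*√15 + 329*I)/(-13*I + 3*√15) ≈ -75.957 - 0.03822*I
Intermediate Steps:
T = 3*I*√15 (T = √(-135) = 3*I*√15 ≈ 11.619*I)
L(S, f) = 1/(S + 3*I*√15)
A(179) + L(D, 112) = -76 + 1/(13 + 3*I*√15)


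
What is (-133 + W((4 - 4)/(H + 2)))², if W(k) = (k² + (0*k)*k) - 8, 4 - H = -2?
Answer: 19881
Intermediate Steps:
H = 6 (H = 4 - 1*(-2) = 4 + 2 = 6)
W(k) = -8 + k² (W(k) = (k² + 0*k) - 8 = (k² + 0) - 8 = k² - 8 = -8 + k²)
(-133 + W((4 - 4)/(H + 2)))² = (-133 + (-8 + ((4 - 4)/(6 + 2))²))² = (-133 + (-8 + (0/8)²))² = (-133 + (-8 + (0*(⅛))²))² = (-133 + (-8 + 0²))² = (-133 + (-8 + 0))² = (-133 - 8)² = (-141)² = 19881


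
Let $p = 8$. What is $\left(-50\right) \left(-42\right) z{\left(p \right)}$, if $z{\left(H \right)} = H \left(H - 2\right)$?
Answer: $100800$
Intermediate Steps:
$z{\left(H \right)} = H \left(-2 + H\right)$
$\left(-50\right) \left(-42\right) z{\left(p \right)} = \left(-50\right) \left(-42\right) 8 \left(-2 + 8\right) = 2100 \cdot 8 \cdot 6 = 2100 \cdot 48 = 100800$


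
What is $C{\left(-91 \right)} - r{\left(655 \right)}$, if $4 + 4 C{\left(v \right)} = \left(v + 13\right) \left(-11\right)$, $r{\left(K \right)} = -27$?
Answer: $\frac{481}{2} \approx 240.5$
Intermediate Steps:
$C{\left(v \right)} = - \frac{147}{4} - \frac{11 v}{4}$ ($C{\left(v \right)} = -1 + \frac{\left(v + 13\right) \left(-11\right)}{4} = -1 + \frac{\left(13 + v\right) \left(-11\right)}{4} = -1 + \frac{-143 - 11 v}{4} = -1 - \left(\frac{143}{4} + \frac{11 v}{4}\right) = - \frac{147}{4} - \frac{11 v}{4}$)
$C{\left(-91 \right)} - r{\left(655 \right)} = \left(- \frac{147}{4} - - \frac{1001}{4}\right) - -27 = \left(- \frac{147}{4} + \frac{1001}{4}\right) + 27 = \frac{427}{2} + 27 = \frac{481}{2}$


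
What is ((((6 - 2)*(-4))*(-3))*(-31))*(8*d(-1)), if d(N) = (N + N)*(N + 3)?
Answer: 47616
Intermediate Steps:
d(N) = 2*N*(3 + N) (d(N) = (2*N)*(3 + N) = 2*N*(3 + N))
((((6 - 2)*(-4))*(-3))*(-31))*(8*d(-1)) = ((((6 - 2)*(-4))*(-3))*(-31))*(8*(2*(-1)*(3 - 1))) = (((4*(-4))*(-3))*(-31))*(8*(2*(-1)*2)) = (-16*(-3)*(-31))*(8*(-4)) = (48*(-31))*(-32) = -1488*(-32) = 47616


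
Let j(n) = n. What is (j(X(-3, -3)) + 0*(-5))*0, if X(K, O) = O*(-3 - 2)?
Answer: 0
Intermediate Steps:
X(K, O) = -5*O (X(K, O) = O*(-5) = -5*O)
(j(X(-3, -3)) + 0*(-5))*0 = (-5*(-3) + 0*(-5))*0 = (15 + 0)*0 = 15*0 = 0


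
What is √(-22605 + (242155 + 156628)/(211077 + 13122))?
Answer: 2*I*√31559868038633/74733 ≈ 150.34*I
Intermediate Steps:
√(-22605 + (242155 + 156628)/(211077 + 13122)) = √(-22605 + 398783/224199) = √(-5067619612/224199) = 2*I*√31559868038633/74733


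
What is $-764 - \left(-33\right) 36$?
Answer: $424$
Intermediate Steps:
$-764 - \left(-33\right) 36 = -764 - -1188 = -764 + 1188 = 424$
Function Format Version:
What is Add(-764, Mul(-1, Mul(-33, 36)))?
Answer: 424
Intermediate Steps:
Add(-764, Mul(-1, Mul(-33, 36))) = Add(-764, Mul(-1, -1188)) = Add(-764, 1188) = 424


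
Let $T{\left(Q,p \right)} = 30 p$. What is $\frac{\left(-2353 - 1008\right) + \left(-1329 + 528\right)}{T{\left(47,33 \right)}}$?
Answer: $- \frac{2081}{495} \approx -4.204$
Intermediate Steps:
$\frac{\left(-2353 - 1008\right) + \left(-1329 + 528\right)}{T{\left(47,33 \right)}} = \frac{\left(-2353 - 1008\right) + \left(-1329 + 528\right)}{30 \cdot 33} = \frac{\left(-2353 - 1008\right) - 801}{990} = \left(-3361 - 801\right) \frac{1}{990} = \left(-4162\right) \frac{1}{990} = - \frac{2081}{495}$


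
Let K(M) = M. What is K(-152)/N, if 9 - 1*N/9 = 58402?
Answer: 152/525537 ≈ 0.00028923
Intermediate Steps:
N = -525537 (N = 81 - 9*58402 = 81 - 525618 = -525537)
K(-152)/N = -152/(-525537) = -152*(-1/525537) = 152/525537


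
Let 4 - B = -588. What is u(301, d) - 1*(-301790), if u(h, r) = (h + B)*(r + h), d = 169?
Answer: 721500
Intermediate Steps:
B = 592 (B = 4 - 1*(-588) = 4 + 588 = 592)
u(h, r) = (592 + h)*(h + r) (u(h, r) = (h + 592)*(r + h) = (592 + h)*(h + r))
u(301, d) - 1*(-301790) = (301**2 + 592*301 + 592*169 + 301*169) - 1*(-301790) = (90601 + 178192 + 100048 + 50869) + 301790 = 419710 + 301790 = 721500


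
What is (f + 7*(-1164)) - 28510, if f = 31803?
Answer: -4855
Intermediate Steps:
(f + 7*(-1164)) - 28510 = (31803 + 7*(-1164)) - 28510 = (31803 - 8148) - 28510 = 23655 - 28510 = -4855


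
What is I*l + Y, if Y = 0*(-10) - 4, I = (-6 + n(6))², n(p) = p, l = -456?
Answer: -4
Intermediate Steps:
I = 0 (I = (-6 + 6)² = 0² = 0)
Y = -4 (Y = 0 - 4 = -4)
I*l + Y = 0*(-456) - 4 = 0 - 4 = -4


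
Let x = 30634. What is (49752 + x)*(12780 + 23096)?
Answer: 2883928136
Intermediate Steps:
(49752 + x)*(12780 + 23096) = (49752 + 30634)*(12780 + 23096) = 80386*35876 = 2883928136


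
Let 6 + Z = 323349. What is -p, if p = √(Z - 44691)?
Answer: -2*√69663 ≈ -527.88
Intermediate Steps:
Z = 323343 (Z = -6 + 323349 = 323343)
p = 2*√69663 (p = √(323343 - 44691) = √278652 = 2*√69663 ≈ 527.88)
-p = -2*√69663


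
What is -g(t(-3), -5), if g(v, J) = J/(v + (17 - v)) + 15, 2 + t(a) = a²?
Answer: -250/17 ≈ -14.706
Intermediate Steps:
t(a) = -2 + a²
g(v, J) = 15 + J/17 (g(v, J) = J/17 + 15 = 15 + J/17)
-g(t(-3), -5) = -(15 + (1/17)*(-5)) = -(15 - 5/17) = -1*250/17 = -250/17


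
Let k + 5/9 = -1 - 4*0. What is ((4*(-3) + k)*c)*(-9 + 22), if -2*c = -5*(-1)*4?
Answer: 15860/9 ≈ 1762.2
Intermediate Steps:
c = -10 (c = -(-5*(-1))*4/2 = -5*4/2 = -1/2*20 = -10)
k = -14/9 (k = -5/9 + (-1 - 4*0) = -5/9 + (-1 + 0) = -5/9 - 1 = -14/9 ≈ -1.5556)
((4*(-3) + k)*c)*(-9 + 22) = ((4*(-3) - 14/9)*(-10))*(-9 + 22) = ((-12 - 14/9)*(-10))*13 = -122/9*(-10)*13 = (1220/9)*13 = 15860/9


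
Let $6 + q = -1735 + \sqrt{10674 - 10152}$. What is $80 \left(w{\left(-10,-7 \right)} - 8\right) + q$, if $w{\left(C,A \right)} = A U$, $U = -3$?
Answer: $-701 + 3 \sqrt{58} \approx -678.15$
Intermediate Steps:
$w{\left(C,A \right)} = - 3 A$ ($w{\left(C,A \right)} = A \left(-3\right) = - 3 A$)
$q = -1741 + 3 \sqrt{58}$ ($q = -6 - \left(1735 - \sqrt{10674 - 10152}\right) = -6 - \left(1735 - \sqrt{522}\right) = -6 - \left(1735 - 3 \sqrt{58}\right) = -1741 + 3 \sqrt{58} \approx -1718.2$)
$80 \left(w{\left(-10,-7 \right)} - 8\right) + q = 80 \left(\left(-3\right) \left(-7\right) - 8\right) - \left(1741 - 3 \sqrt{58}\right) = 80 \left(21 - 8\right) - \left(1741 - 3 \sqrt{58}\right) = 80 \cdot 13 - \left(1741 - 3 \sqrt{58}\right) = 1040 - \left(1741 - 3 \sqrt{58}\right) = -701 + 3 \sqrt{58}$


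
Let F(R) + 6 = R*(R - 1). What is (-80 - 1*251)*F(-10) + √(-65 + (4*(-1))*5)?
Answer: -34424 + I*√85 ≈ -34424.0 + 9.2195*I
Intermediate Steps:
F(R) = -6 + R*(-1 + R) (F(R) = -6 + R*(R - 1) = -6 + R*(-1 + R))
(-80 - 1*251)*F(-10) + √(-65 + (4*(-1))*5) = (-80 - 1*251)*(-6 + (-10)² - 1*(-10)) + √(-65 + (4*(-1))*5) = (-80 - 251)*(-6 + 100 + 10) + √(-65 - 4*5) = -331*104 + √(-65 - 20) = -34424 + √(-85) = -34424 + I*√85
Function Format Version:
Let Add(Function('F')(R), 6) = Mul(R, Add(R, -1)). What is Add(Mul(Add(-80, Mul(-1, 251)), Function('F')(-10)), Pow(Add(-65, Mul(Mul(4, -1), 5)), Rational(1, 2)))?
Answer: Add(-34424, Mul(I, Pow(85, Rational(1, 2)))) ≈ Add(-34424., Mul(9.2195, I))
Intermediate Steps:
Function('F')(R) = Add(-6, Mul(R, Add(-1, R))) (Function('F')(R) = Add(-6, Mul(R, Add(R, -1))) = Add(-6, Mul(R, Add(-1, R))))
Add(Mul(Add(-80, Mul(-1, 251)), Function('F')(-10)), Pow(Add(-65, Mul(Mul(4, -1), 5)), Rational(1, 2))) = Add(Mul(Add(-80, Mul(-1, 251)), Add(-6, Pow(-10, 2), Mul(-1, -10))), Pow(Add(-65, Mul(Mul(4, -1), 5)), Rational(1, 2))) = Add(Mul(Add(-80, -251), Add(-6, 100, 10)), Pow(Add(-65, Mul(-4, 5)), Rational(1, 2))) = Add(Mul(-331, 104), Pow(Add(-65, -20), Rational(1, 2))) = Add(-34424, Pow(-85, Rational(1, 2))) = Add(-34424, Mul(I, Pow(85, Rational(1, 2))))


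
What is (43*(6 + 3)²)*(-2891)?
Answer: -10069353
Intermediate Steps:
(43*(6 + 3)²)*(-2891) = (43*9²)*(-2891) = (43*81)*(-2891) = 3483*(-2891) = -10069353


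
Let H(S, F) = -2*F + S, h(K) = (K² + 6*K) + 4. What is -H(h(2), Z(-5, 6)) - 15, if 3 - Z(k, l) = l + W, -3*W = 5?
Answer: -113/3 ≈ -37.667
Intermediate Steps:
W = -5/3 (W = -⅓*5 = -5/3 ≈ -1.6667)
Z(k, l) = 14/3 - l (Z(k, l) = 3 - (l - 5/3) = 3 - (-5/3 + l) = 3 + (5/3 - l) = 14/3 - l)
h(K) = 4 + K² + 6*K
H(S, F) = S - 2*F
-H(h(2), Z(-5, 6)) - 15 = -((4 + 2² + 6*2) - 2*(14/3 - 1*6)) - 15 = -((4 + 4 + 12) - 2*(14/3 - 6)) - 15 = -(20 - 2*(-4/3)) - 15 = -(20 + 8/3) - 15 = -1*68/3 - 15 = -68/3 - 15 = -113/3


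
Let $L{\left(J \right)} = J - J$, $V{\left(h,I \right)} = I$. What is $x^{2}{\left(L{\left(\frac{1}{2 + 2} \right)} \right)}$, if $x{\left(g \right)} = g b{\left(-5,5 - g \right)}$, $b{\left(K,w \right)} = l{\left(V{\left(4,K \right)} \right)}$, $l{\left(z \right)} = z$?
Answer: $0$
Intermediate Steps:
$b{\left(K,w \right)} = K$
$L{\left(J \right)} = 0$
$x{\left(g \right)} = - 5 g$ ($x{\left(g \right)} = g \left(-5\right) = - 5 g$)
$x^{2}{\left(L{\left(\frac{1}{2 + 2} \right)} \right)} = \left(\left(-5\right) 0\right)^{2} = 0^{2} = 0$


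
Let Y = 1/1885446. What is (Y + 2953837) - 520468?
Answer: 4587985847575/1885446 ≈ 2.4334e+6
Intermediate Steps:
Y = 1/1885446 ≈ 5.3038e-7
(Y + 2953837) - 520468 = (1/1885446 + 2953837) - 520468 = 5569300156303/1885446 - 520468 = 4587985847575/1885446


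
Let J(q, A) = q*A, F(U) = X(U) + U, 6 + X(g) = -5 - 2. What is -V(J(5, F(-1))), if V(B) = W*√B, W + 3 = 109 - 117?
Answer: 11*I*√70 ≈ 92.033*I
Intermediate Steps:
X(g) = -13 (X(g) = -6 + (-5 - 2) = -6 - 7 = -13)
W = -11 (W = -3 + (109 - 117) = -3 - 8 = -11)
F(U) = -13 + U
J(q, A) = A*q
V(B) = -11*√B
-V(J(5, F(-1))) = -(-11)*√((-13 - 1)*5) = -(-11)*√(-14*5) = -(-11)*√(-70) = -(-11)*I*√70 = 11*I*√70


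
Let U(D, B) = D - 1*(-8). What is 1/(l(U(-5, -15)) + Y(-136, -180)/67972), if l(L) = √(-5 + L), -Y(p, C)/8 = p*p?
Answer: -314302528/972966081 - 288762049*I*√2/1945932162 ≈ -0.32304 - 0.20986*I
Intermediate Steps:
Y(p, C) = -8*p² (Y(p, C) = -8*p*p = -8*p²)
U(D, B) = 8 + D (U(D, B) = D + 8 = 8 + D)
1/(l(U(-5, -15)) + Y(-136, -180)/67972) = 1/(√(-5 + (8 - 5)) - 8*(-136)²/67972) = 1/(√(-5 + 3) - 8*18496*(1/67972)) = 1/(√(-2) - 147968*1/67972) = 1/(I*√2 - 36992/16993) = 1/(-36992/16993 + I*√2)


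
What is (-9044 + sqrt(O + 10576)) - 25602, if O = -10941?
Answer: -34646 + I*sqrt(365) ≈ -34646.0 + 19.105*I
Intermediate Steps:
(-9044 + sqrt(O + 10576)) - 25602 = (-9044 + sqrt(-10941 + 10576)) - 25602 = (-9044 + sqrt(-365)) - 25602 = (-9044 + I*sqrt(365)) - 25602 = -34646 + I*sqrt(365)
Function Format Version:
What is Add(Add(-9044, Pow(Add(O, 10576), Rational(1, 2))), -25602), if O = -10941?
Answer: Add(-34646, Mul(I, Pow(365, Rational(1, 2)))) ≈ Add(-34646., Mul(19.105, I))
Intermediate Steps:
Add(Add(-9044, Pow(Add(O, 10576), Rational(1, 2))), -25602) = Add(Add(-9044, Pow(Add(-10941, 10576), Rational(1, 2))), -25602) = Add(Add(-9044, Pow(-365, Rational(1, 2))), -25602) = Add(Add(-9044, Mul(I, Pow(365, Rational(1, 2)))), -25602) = Add(-34646, Mul(I, Pow(365, Rational(1, 2))))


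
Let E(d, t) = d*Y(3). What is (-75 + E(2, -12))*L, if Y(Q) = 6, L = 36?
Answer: -2268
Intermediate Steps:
E(d, t) = 6*d (E(d, t) = d*6 = 6*d)
(-75 + E(2, -12))*L = (-75 + 6*2)*36 = (-75 + 12)*36 = -63*36 = -2268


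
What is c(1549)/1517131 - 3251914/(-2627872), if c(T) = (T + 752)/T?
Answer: 3821060376116219/3087796795267184 ≈ 1.2375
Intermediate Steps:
c(T) = (752 + T)/T
c(1549)/1517131 - 3251914/(-2627872) = ((752 + 1549)/1549)/1517131 - 3251914/(-2627872) = ((1/1549)*2301)*(1/1517131) - 3251914*(-1/2627872) = (2301/1549)*(1/1517131) + 1625957/1313936 = 2301/2350035919 + 1625957/1313936 = 3821060376116219/3087796795267184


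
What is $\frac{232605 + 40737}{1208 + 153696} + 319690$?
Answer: $\frac{24760766551}{77452} \approx 3.1969 \cdot 10^{5}$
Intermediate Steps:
$\frac{232605 + 40737}{1208 + 153696} + 319690 = \frac{273342}{154904} + 319690 = 273342 \cdot \frac{1}{154904} + 319690 = \frac{136671}{77452} + 319690 = \frac{24760766551}{77452}$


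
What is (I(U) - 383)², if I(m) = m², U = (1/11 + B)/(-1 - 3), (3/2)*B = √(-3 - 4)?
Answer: 44579270864473/303595776 - 6676771*I*√7/1149984 ≈ 1.4684e+5 - 15.361*I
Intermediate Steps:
B = 2*I*√7/3 (B = 2*√(-3 - 4)/3 = 2*√(-7)/3 = 2*(I*√7)/3 = 2*I*√7/3 ≈ 1.7638*I)
U = -1/44 - I*√7/6 (U = (1/11 + 2*I*√7/3)/(-1 - 3) = (1/11 + 2*I*√7/3)/(-4) = (1/11 + 2*I*√7/3)*(-¼) = -1/44 - I*√7/6 ≈ -0.022727 - 0.44096*I)
(I(U) - 383)² = ((-1/44 - I*√7/6)² - 383)² = (-383 + (-1/44 - I*√7/6)²)²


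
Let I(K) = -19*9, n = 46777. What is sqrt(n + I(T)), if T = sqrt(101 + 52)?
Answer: sqrt(46606) ≈ 215.88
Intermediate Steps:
T = 3*sqrt(17) (T = sqrt(153) = 3*sqrt(17) ≈ 12.369)
I(K) = -171
sqrt(n + I(T)) = sqrt(46777 - 171) = sqrt(46606)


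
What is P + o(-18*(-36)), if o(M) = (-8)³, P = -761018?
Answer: -761530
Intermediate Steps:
o(M) = -512
P + o(-18*(-36)) = -761018 - 512 = -761530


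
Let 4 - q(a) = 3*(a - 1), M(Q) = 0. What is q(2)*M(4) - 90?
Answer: -90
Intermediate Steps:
q(a) = 7 - 3*a (q(a) = 4 - 3*(a - 1) = 4 - 3*(-1 + a) = 4 - (-3 + 3*a) = 4 + (3 - 3*a) = 7 - 3*a)
q(2)*M(4) - 90 = (7 - 3*2)*0 - 90 = (7 - 6)*0 - 90 = 1*0 - 90 = 0 - 90 = -90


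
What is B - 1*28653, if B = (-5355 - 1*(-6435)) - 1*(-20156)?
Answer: -7417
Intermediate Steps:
B = 21236 (B = (-5355 + 6435) + 20156 = 1080 + 20156 = 21236)
B - 1*28653 = 21236 - 1*28653 = 21236 - 28653 = -7417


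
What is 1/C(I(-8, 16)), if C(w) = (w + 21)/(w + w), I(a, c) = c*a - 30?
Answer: 316/137 ≈ 2.3066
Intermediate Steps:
I(a, c) = -30 + a*c (I(a, c) = a*c - 30 = -30 + a*c)
C(w) = (21 + w)/(2*w) (C(w) = (21 + w)/((2*w)) = (21 + w)*(1/(2*w)) = (21 + w)/(2*w))
1/C(I(-8, 16)) = 1/((21 + (-30 - 8*16))/(2*(-30 - 8*16))) = 1/((21 + (-30 - 128))/(2*(-30 - 128))) = 1/((½)*(21 - 158)/(-158)) = 1/((½)*(-1/158)*(-137)) = 1/(137/316) = 316/137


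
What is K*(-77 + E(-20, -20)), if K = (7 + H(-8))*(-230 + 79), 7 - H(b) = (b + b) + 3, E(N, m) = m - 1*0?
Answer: 395469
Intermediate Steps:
E(N, m) = m (E(N, m) = m + 0 = m)
H(b) = 4 - 2*b (H(b) = 7 - ((b + b) + 3) = 7 - (2*b + 3) = 7 - (3 + 2*b) = 7 + (-3 - 2*b) = 4 - 2*b)
K = -4077 (K = (7 + (4 - 2*(-8)))*(-230 + 79) = (7 + (4 + 16))*(-151) = (7 + 20)*(-151) = 27*(-151) = -4077)
K*(-77 + E(-20, -20)) = -4077*(-77 - 20) = -4077*(-97) = 395469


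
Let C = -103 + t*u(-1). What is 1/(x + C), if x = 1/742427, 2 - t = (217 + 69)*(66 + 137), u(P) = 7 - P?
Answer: -742427/344895205276 ≈ -2.1526e-6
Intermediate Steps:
t = -58056 (t = 2 - (217 + 69)*(66 + 137) = 2 - 286*203 = 2 - 1*58058 = 2 - 58058 = -58056)
C = -464551 (C = -103 - 58056*(7 - 1*(-1)) = -103 - 58056*(7 + 1) = -103 - 58056*8 = -103 - 464448 = -464551)
x = 1/742427 ≈ 1.3469e-6
1/(x + C) = 1/(1/742427 - 464551) = 1/(-344895205276/742427) = -742427/344895205276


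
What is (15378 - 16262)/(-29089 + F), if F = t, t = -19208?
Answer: 52/2841 ≈ 0.018303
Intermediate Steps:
F = -19208
(15378 - 16262)/(-29089 + F) = (15378 - 16262)/(-29089 - 19208) = -884/(-48297) = -884*(-1/48297) = 52/2841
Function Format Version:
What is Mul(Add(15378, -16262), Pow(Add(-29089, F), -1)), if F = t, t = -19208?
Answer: Rational(52, 2841) ≈ 0.018303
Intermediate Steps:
F = -19208
Mul(Add(15378, -16262), Pow(Add(-29089, F), -1)) = Mul(Add(15378, -16262), Pow(Add(-29089, -19208), -1)) = Mul(-884, Pow(-48297, -1)) = Mul(-884, Rational(-1, 48297)) = Rational(52, 2841)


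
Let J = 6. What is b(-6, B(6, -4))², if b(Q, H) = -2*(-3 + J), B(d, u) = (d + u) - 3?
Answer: 36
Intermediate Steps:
B(d, u) = -3 + d + u
b(Q, H) = -6 (b(Q, H) = -2*(-3 + 6) = -2*3 = -6)
b(-6, B(6, -4))² = (-6)² = 36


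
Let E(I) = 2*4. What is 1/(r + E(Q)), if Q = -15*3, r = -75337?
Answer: -1/75329 ≈ -1.3275e-5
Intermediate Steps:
Q = -45
E(I) = 8
1/(r + E(Q)) = 1/(-75337 + 8) = 1/(-75329) = -1/75329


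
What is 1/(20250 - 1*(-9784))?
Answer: 1/30034 ≈ 3.3296e-5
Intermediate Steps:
1/(20250 - 1*(-9784)) = 1/(20250 + 9784) = 1/30034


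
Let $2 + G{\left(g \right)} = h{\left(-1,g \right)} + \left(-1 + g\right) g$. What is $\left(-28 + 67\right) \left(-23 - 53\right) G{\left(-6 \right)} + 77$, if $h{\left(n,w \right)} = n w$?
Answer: $-136267$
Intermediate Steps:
$G{\left(g \right)} = -2 - g + g \left(-1 + g\right)$ ($G{\left(g \right)} = -2 + \left(- g + \left(-1 + g\right) g\right) = -2 + \left(- g + g \left(-1 + g\right)\right) = -2 - g + g \left(-1 + g\right)$)
$\left(-28 + 67\right) \left(-23 - 53\right) G{\left(-6 \right)} + 77 = \left(-28 + 67\right) \left(-23 - 53\right) \left(-2 + \left(-6\right)^{2} - -12\right) + 77 = 39 \left(-76\right) \left(-2 + 36 + 12\right) + 77 = \left(-2964\right) 46 + 77 = -136344 + 77 = -136267$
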